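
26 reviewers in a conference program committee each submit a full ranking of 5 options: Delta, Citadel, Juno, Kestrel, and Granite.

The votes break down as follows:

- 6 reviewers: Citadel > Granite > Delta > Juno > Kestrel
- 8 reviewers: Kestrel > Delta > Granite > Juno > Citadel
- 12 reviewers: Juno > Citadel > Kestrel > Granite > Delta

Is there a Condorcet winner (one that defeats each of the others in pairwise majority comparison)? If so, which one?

Head-to-head results (26 voters total):
Delta vs Citadel: Citadel wins 18–8.
Delta vs Juno: Delta wins 14–12.
Delta vs Kestrel: Kestrel wins 20–6.
Delta vs Granite: Granite wins 18–8.
Citadel vs Juno: Juno wins 20–6.
Citadel vs Kestrel: Citadel wins 18–8.
Citadel vs Granite: Citadel wins 18–8.
Juno vs Kestrel: Juno wins 18–8.
Juno vs Granite: Granite wins 14–12.
Kestrel vs Granite: Kestrel wins 20–6.
No candidate beats all others: Delta beats Juno beats Citadel beats Delta, a majority cycle.

No Condorcet winner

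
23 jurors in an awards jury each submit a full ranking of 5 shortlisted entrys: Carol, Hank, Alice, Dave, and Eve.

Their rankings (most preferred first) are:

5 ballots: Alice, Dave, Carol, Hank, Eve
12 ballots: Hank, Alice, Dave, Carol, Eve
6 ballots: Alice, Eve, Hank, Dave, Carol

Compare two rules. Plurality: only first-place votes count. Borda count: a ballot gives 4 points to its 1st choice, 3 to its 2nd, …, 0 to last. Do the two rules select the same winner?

Plurality first-place counts: Carol 0, Hank 12, Alice 11, Dave 0, Eve 0 → Hank.
Borda totals: Carol 22, Hank 65, Alice 80, Dave 45, Eve 18 → Alice.
The two rules disagree: plurality picks Hank, Borda picks Alice.

No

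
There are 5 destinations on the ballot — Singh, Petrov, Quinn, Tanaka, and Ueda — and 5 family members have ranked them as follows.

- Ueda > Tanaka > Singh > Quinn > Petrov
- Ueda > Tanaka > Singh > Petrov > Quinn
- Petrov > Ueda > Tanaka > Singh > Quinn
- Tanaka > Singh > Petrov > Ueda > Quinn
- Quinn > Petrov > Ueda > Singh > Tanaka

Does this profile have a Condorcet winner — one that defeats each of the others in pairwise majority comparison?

Head-to-head results (5 voters total):
Singh vs Petrov: Singh wins 3–2.
Singh vs Quinn: Singh wins 4–1.
Singh vs Tanaka: Tanaka wins 4–1.
Singh vs Ueda: Ueda wins 4–1.
Petrov vs Quinn: Petrov wins 3–2.
Petrov vs Tanaka: Tanaka wins 3–2.
Petrov vs Ueda: Petrov wins 3–2.
Quinn vs Tanaka: Tanaka wins 4–1.
Quinn vs Ueda: Ueda wins 4–1.
Tanaka vs Ueda: Ueda wins 4–1.
No candidate beats all others: Singh beats Petrov beats Ueda beats Singh, a majority cycle.

No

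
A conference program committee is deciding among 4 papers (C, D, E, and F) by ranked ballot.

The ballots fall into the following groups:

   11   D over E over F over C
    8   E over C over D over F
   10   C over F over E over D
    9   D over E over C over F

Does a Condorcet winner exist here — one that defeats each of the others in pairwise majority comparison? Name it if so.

Head-to-head results (38 voters total):
C vs D: D wins 20–18.
C vs E: E wins 28–10.
C vs F: C wins 27–11.
D vs E: D wins 20–18.
D vs F: D wins 28–10.
E vs F: E wins 28–10.
D beats each rival — C (20–18), E (20–18), F (28–10) — so D is the Condorcet winner.

D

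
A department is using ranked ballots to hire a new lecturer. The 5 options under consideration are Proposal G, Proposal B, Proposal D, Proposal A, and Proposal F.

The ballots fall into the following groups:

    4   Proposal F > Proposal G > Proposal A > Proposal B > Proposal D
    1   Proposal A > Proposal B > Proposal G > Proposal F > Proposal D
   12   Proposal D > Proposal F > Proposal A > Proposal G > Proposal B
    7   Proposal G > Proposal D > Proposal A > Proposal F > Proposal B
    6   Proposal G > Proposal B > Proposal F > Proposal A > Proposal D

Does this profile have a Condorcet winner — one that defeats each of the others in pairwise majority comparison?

No

Head-to-head results (30 voters total):
Proposal G vs Proposal B: Proposal G wins 29–1.
Proposal G vs Proposal D: Proposal G wins 18–12.
Proposal G vs Proposal A: Proposal G wins 17–13.
Proposal G vs Proposal F: Proposal F wins 16–14.
Proposal B vs Proposal D: Proposal D wins 19–11.
Proposal B vs Proposal A: Proposal A wins 24–6.
Proposal B vs Proposal F: Proposal F wins 23–7.
Proposal D vs Proposal A: Proposal D wins 19–11.
Proposal D vs Proposal F: Proposal D wins 19–11.
Proposal A vs Proposal F: Proposal F wins 22–8.
No candidate beats all others: Proposal G beats Proposal D beats Proposal F beats Proposal G, a majority cycle.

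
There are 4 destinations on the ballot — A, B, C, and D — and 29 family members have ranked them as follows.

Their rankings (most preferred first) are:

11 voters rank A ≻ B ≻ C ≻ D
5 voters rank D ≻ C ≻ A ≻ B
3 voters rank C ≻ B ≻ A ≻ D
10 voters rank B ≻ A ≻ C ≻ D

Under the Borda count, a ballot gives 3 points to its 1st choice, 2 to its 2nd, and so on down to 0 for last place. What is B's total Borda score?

Borda scores:
  A: 11·3 + 5·1 + 3·1 + 10·2 = 61
  B: 11·2 + 5·0 + 3·2 + 10·3 = 58
  C: 11·1 + 5·2 + 3·3 + 10·1 = 40
  D: 11·0 + 5·3 + 3·0 + 10·0 = 15

58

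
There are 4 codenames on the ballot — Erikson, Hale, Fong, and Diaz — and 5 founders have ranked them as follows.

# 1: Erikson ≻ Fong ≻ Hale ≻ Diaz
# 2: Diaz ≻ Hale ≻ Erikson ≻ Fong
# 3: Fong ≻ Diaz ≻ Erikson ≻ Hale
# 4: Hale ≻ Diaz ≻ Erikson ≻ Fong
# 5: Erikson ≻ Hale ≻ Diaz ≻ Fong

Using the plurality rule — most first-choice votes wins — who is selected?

Erikson

First-place vote totals:
  Erikson: 2
  Hale: 1
  Fong: 1
  Diaz: 1
Erikson has the most first-place votes.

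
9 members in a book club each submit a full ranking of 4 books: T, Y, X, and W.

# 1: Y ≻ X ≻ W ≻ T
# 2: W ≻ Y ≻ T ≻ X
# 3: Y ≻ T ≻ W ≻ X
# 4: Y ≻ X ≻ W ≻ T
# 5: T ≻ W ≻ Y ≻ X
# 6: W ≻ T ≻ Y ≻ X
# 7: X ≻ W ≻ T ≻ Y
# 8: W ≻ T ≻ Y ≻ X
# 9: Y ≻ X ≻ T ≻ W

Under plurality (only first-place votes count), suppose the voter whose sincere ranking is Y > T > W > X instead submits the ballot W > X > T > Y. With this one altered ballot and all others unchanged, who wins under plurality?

W

First-place totals with the altered ballot: T 1, Y 3, X 1, W 4.
The switch changes the winner from Y to W.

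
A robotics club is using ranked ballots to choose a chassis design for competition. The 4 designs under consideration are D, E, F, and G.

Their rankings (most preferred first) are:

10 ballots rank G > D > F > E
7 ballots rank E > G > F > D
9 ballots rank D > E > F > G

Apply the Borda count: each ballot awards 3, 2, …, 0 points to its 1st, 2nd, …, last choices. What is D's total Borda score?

Borda scores:
  D: 10·2 + 7·0 + 9·3 = 47
  E: 10·0 + 7·3 + 9·2 = 39
  F: 10·1 + 7·1 + 9·1 = 26
  G: 10·3 + 7·2 + 9·0 = 44

47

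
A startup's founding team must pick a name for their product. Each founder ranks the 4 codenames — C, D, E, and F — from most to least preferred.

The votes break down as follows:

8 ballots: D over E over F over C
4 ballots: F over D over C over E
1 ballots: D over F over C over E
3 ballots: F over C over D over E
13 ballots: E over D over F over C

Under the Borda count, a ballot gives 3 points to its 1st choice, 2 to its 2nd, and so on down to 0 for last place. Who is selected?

Borda scores:
  C: 8·0 + 4·1 + 1 + 3·2 + 13·0 = 11
  D: 8·3 + 4·2 + 3 + 3·1 + 13·2 = 64
  E: 8·2 + 4·0 + 0 + 3·0 + 13·3 = 55
  F: 8·1 + 4·3 + 2 + 3·3 + 13·1 = 44
D has the highest total.

D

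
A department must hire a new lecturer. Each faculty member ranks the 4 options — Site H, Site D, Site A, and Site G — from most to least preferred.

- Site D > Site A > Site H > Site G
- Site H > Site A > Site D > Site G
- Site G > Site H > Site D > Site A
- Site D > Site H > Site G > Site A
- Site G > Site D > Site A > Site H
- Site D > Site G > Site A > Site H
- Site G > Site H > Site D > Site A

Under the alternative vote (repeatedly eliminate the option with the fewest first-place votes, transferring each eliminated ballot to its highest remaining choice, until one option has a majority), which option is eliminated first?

Site A

Round 1: Site D 3, Site G 3, Site H 1, Site A 0. Site A has the fewest and is eliminated.
Round 2: Site D 3, Site G 3, Site H 1. Site H has the fewest and is eliminated.
Round 3: Site D 4, Site G 3. Site D has a majority.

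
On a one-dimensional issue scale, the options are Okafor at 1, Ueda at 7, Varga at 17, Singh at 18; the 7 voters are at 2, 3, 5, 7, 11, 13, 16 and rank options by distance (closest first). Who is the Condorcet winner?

Ueda

With single-peaked preferences on a line, the Condorcet winner is the candidate closest to the median voter.
The median voter (position 7) is closest to Ueda at 7.
Check: Ueda vs Singh — voters closer to Ueda: 5 of 7.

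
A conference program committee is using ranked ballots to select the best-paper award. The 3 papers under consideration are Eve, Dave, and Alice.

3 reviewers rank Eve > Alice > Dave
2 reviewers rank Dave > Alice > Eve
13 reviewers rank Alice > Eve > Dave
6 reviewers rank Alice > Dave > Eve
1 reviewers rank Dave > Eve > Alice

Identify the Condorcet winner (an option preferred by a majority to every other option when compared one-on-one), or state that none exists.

Head-to-head results (25 voters total):
Eve vs Dave: Eve wins 16–9.
Eve vs Alice: Alice wins 21–4.
Dave vs Alice: Alice wins 22–3.
Alice beats each rival — Eve (21–4), Dave (22–3) — so Alice is the Condorcet winner.

Alice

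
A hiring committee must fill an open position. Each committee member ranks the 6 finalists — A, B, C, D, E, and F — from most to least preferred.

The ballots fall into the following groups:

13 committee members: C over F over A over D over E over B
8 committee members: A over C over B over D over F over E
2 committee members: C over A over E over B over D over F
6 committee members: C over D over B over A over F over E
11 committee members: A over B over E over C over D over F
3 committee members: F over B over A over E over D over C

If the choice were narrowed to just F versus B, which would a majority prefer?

B

Ballots ranking F above B: 13+3 = 16.
Ballots ranking B above F: 8+2+6+11 = 27.
B wins the head-to-head, 27–16.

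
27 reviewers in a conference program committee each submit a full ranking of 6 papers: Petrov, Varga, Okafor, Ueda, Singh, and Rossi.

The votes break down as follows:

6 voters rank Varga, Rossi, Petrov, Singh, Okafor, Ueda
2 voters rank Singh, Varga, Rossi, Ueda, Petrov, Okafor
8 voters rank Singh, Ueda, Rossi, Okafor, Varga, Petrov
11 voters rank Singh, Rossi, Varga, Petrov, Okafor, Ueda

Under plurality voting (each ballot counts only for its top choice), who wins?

First-place vote totals:
  Petrov: 0
  Varga: 6
  Okafor: 0
  Ueda: 0
  Singh: 21
  Rossi: 0
Singh has the most first-place votes.

Singh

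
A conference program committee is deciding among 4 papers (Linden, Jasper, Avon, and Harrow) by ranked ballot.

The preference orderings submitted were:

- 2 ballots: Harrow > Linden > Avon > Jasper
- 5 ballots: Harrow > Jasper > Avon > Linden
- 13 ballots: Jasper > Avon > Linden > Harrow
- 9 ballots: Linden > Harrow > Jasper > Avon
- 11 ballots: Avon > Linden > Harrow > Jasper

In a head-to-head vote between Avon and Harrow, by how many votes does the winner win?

Ballots ranking Avon above Harrow: 13+11 = 24.
Ballots ranking Harrow above Avon: 2+5+9 = 16.
Avon wins 24–16, a margin of 8.

8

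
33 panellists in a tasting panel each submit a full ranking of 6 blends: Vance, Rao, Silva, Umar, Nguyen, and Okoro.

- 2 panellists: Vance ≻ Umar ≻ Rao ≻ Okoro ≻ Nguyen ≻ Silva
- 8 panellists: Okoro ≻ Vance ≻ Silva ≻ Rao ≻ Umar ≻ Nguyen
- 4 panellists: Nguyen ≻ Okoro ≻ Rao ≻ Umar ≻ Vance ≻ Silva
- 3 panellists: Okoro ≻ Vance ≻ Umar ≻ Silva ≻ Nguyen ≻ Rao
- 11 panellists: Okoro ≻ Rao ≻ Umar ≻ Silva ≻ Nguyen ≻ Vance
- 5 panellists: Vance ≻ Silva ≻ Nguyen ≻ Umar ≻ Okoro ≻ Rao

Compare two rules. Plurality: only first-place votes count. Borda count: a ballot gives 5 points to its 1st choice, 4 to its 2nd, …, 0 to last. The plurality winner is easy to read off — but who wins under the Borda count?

Plurality first-place counts: Vance 7, Rao 0, Silva 0, Umar 0, Nguyen 4, Okoro 22 → Okoro.
Borda totals: Vance 83, Rao 78, Silva 72, Umar 76, Nguyen 51, Okoro 135 → Okoro.

Okoro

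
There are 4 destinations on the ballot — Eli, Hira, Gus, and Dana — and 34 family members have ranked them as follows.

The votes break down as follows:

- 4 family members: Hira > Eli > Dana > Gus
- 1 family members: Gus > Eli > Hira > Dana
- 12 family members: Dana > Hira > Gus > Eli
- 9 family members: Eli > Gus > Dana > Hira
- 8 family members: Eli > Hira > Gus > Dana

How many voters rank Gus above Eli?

13

Ballots ranking Gus above Eli: 1+12 = 13.
Ballots ranking Eli above Gus: 4+9+8 = 21.
So 13 of 34 voters prefer Gus to Eli.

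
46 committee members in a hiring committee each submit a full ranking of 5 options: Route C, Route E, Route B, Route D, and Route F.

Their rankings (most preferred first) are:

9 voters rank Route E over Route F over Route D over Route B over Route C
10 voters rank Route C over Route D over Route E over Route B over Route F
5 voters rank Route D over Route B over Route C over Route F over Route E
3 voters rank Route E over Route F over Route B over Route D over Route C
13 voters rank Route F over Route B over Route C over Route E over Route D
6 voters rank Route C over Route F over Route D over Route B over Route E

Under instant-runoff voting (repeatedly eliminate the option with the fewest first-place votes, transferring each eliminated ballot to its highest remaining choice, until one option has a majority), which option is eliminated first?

Round 1: Route C 16, Route F 13, Route E 12, Route D 5, Route B 0. Route B has the fewest and is eliminated.
Round 2: Route C 16, Route F 13, Route E 12, Route D 5. Route D has the fewest and is eliminated.
Round 3: Route C 21, Route F 13, Route E 12. Route E has the fewest and is eliminated.
Round 4: Route F 25, Route C 21. Route F has a majority.

Route B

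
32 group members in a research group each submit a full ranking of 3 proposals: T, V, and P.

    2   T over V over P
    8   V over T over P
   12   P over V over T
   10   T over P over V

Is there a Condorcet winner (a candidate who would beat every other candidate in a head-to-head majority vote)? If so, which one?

None — there is no Condorcet winner

Head-to-head results (32 voters total):
T vs V: V wins 20–12.
T vs P: T wins 20–12.
V vs P: P wins 22–10.
No candidate beats all others: T beats P beats V beats T, a majority cycle.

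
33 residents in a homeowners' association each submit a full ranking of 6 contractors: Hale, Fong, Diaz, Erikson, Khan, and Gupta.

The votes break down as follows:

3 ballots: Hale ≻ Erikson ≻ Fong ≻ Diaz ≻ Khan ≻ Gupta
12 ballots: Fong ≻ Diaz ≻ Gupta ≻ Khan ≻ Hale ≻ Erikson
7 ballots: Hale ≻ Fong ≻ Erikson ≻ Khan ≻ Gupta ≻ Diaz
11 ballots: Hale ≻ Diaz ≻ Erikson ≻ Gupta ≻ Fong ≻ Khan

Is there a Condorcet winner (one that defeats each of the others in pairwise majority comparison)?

Head-to-head results (33 voters total):
Hale vs Fong: Hale wins 21–12.
Hale vs Diaz: Hale wins 21–12.
Hale vs Erikson: Hale wins 33–0.
Hale vs Khan: Hale wins 21–12.
Hale vs Gupta: Hale wins 21–12.
Fong vs Diaz: Fong wins 22–11.
Fong vs Erikson: Fong wins 19–14.
Fong vs Khan: Fong wins 33–0.
Fong vs Gupta: Fong wins 22–11.
Diaz vs Erikson: Diaz wins 23–10.
Diaz vs Khan: Diaz wins 26–7.
Diaz vs Gupta: Diaz wins 26–7.
Erikson vs Khan: Erikson wins 21–12.
Erikson vs Gupta: Erikson wins 21–12.
Khan vs Gupta: Gupta wins 23–10.
Hale beats each rival — Fong (21–12), Diaz (21–12), Erikson (33–0), Khan (21–12), Gupta (21–12) — so Hale is the Condorcet winner.

Yes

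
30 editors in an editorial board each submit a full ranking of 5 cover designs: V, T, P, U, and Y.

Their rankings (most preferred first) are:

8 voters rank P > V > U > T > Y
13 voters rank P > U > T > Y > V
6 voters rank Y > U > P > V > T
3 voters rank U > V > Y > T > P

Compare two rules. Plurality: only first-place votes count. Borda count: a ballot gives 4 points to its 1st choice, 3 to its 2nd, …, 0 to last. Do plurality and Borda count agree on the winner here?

Plurality first-place counts: V 0, T 0, P 21, U 3, Y 6 → P.
Borda totals: V 39, T 37, P 96, U 85, Y 43 → P.
The two rules agree on P.

Yes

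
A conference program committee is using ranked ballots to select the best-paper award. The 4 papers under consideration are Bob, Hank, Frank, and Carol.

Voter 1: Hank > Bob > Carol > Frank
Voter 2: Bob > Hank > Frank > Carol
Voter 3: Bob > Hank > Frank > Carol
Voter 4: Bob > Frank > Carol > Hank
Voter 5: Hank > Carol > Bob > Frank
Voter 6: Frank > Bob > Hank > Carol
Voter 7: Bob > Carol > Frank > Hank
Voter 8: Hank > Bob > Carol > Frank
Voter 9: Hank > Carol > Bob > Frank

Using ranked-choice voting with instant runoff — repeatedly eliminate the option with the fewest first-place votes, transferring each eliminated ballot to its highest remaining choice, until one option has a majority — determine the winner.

Round 1: Bob 4, Hank 4, Frank 1, Carol 0. Carol has the fewest and is eliminated.
Round 2: Bob 4, Hank 4, Frank 1. Frank has the fewest and is eliminated.
Round 3: Bob 5, Hank 4. Bob has a majority.

Bob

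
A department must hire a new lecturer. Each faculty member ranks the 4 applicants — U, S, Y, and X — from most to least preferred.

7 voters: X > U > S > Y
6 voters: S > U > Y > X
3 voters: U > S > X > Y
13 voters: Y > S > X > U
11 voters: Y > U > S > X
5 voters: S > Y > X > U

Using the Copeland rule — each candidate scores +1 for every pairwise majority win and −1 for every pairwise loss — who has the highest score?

Y

Pairwise results:
  U vs S: S wins 24–21.
  U vs Y: Y wins 29–16.
  U vs X: X wins 25–20.
  S vs Y: Y wins 24–21.
  S vs X: S wins 38–7.
  Y vs X: Y wins 35–10.
Copeland scores (wins − losses):
  U: 0 − 3 = -3
  S: 2 − 1 = 1
  Y: 3 − 0 = 3
  X: 1 − 2 = -1
Y has the best Copeland score.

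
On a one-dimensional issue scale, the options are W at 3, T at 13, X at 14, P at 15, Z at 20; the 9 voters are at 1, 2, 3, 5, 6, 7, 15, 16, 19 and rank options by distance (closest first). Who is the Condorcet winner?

With single-peaked preferences on a line, the Condorcet winner is the candidate closest to the median voter.
The median voter (position 6) is closest to W at 3.
Check: W vs X — voters closer to W: 6 of 9.

W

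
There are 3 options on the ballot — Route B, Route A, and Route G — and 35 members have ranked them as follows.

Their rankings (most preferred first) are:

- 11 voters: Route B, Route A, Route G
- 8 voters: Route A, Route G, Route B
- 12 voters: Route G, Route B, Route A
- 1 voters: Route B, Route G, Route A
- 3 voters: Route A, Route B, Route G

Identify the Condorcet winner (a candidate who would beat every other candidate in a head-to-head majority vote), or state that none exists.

Head-to-head results (35 voters total):
Route B vs Route A: Route B wins 24–11.
Route B vs Route G: Route G wins 20–15.
Route A vs Route G: Route A wins 22–13.
No candidate beats all others: Route B beats Route A beats Route G beats Route B, a majority cycle.

There is no Condorcet winner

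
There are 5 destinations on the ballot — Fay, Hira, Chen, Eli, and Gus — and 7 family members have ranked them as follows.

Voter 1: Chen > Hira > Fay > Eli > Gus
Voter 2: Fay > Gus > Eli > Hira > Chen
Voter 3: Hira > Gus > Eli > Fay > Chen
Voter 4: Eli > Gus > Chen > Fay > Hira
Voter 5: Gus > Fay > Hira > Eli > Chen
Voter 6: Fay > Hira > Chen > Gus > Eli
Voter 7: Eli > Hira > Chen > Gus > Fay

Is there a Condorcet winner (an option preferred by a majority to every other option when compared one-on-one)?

Head-to-head results (7 voters total):
Fay vs Hira: Fay wins 4–3.
Fay vs Chen: Fay wins 4–3.
Fay vs Eli: Fay wins 4–3.
Fay vs Gus: Gus wins 4–3.
Hira vs Chen: Hira wins 5–2.
Hira vs Eli: Hira wins 4–3.
Hira vs Gus: Hira wins 4–3.
Chen vs Eli: Eli wins 5–2.
Chen vs Gus: Gus wins 4–3.
Eli vs Gus: Gus wins 4–3.
No candidate beats all others: Fay beats Hira beats Gus beats Fay, a majority cycle.

No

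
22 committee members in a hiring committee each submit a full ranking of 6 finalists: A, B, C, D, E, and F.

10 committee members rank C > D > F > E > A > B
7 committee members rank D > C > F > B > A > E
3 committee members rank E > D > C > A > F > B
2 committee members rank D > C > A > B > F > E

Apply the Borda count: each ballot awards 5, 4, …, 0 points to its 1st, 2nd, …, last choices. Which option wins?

Borda scores:
  A: 10·1 + 7·1 + 3·2 + 2·3 = 29
  B: 10·0 + 7·2 + 3·0 + 2·2 = 18
  C: 10·5 + 7·4 + 3·3 + 2·4 = 95
  D: 10·4 + 7·5 + 3·4 + 2·5 = 97
  E: 10·2 + 7·0 + 3·5 + 2·0 = 35
  F: 10·3 + 7·3 + 3·1 + 2·1 = 56
D has the highest total.

D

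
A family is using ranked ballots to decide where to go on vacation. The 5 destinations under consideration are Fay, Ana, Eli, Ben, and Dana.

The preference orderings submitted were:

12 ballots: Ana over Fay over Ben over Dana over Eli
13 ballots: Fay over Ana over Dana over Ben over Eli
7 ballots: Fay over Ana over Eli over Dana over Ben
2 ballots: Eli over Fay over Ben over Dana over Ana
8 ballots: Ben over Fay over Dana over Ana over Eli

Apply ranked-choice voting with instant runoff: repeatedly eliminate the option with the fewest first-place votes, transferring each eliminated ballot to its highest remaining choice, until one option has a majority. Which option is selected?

Fay

Round 1: Fay 20, Ana 12, Ben 8, Eli 2, Dana 0. Dana has the fewest and is eliminated.
Round 2: Fay 20, Ana 12, Ben 8, Eli 2. Eli has the fewest and is eliminated.
Round 3: Fay 22, Ana 12, Ben 8. Fay has a majority.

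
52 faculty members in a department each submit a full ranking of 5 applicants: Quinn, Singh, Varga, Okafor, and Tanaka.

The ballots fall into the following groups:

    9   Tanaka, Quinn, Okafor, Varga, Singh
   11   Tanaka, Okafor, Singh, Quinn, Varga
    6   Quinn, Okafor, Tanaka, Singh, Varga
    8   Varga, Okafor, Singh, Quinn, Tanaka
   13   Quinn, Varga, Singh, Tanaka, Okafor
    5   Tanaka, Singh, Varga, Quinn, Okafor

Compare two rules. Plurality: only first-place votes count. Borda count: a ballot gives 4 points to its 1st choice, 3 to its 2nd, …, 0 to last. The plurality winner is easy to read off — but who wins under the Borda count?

Plurality first-place counts: Quinn 19, Singh 0, Varga 8, Okafor 0, Tanaka 25 → Tanaka.
Borda totals: Quinn 127, Singh 85, Varga 90, Okafor 93, Tanaka 125 → Quinn.

Quinn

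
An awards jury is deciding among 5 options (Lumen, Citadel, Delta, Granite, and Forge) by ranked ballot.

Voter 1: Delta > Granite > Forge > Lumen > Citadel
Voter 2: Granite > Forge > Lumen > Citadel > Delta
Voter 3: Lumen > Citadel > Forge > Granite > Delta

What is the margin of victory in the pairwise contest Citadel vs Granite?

Ballots ranking Citadel above Granite: 1.
Ballots ranking Granite above Citadel: 2.
Granite wins 2–1, a margin of 1.

1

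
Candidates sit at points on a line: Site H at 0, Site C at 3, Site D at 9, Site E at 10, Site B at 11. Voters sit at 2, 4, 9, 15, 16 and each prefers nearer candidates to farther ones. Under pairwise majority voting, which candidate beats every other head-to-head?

With single-peaked preferences on a line, the Condorcet winner is the candidate closest to the median voter.
The median voter (position 9) is closest to Site D at 9.
Check: Site D vs Site E — voters closer to Site D: 3 of 5.

Site D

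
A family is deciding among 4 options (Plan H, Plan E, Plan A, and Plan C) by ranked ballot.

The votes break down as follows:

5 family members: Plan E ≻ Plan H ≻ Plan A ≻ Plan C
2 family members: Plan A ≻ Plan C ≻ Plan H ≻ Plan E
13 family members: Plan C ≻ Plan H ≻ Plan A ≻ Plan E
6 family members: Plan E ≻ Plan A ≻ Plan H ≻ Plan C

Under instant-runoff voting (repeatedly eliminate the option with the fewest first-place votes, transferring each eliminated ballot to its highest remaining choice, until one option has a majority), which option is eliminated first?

Round 1: Plan C 13, Plan E 11, Plan A 2, Plan H 0. Plan H has the fewest and is eliminated.
Round 2: Plan C 13, Plan E 11, Plan A 2. Plan A has the fewest and is eliminated.
Round 3: Plan C 15, Plan E 11. Plan C has a majority.

Plan H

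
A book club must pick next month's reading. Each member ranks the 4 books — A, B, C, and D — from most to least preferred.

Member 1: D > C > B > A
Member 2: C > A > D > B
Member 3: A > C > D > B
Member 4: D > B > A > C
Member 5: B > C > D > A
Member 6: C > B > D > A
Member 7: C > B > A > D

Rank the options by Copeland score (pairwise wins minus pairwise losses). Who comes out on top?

Pairwise results:
  A vs B: B wins 5–2.
  A vs C: C wins 5–2.
  A vs D: D wins 4–3.
  B vs C: C wins 5–2.
  B vs D: D wins 4–3.
  C vs D: C wins 5–2.
Copeland scores (wins − losses):
  A: 0 − 3 = -3
  B: 1 − 2 = -1
  C: 3 − 0 = 3
  D: 2 − 1 = 1
C has the best Copeland score.

C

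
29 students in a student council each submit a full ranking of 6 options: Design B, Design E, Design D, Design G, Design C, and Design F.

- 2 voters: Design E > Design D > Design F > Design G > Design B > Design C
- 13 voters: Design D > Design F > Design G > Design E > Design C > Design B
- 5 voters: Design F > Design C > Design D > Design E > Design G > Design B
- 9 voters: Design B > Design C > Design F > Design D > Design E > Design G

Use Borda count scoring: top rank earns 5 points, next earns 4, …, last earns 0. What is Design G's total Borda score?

48

Borda scores:
  Design B: 2·1 + 13·0 + 5·0 + 9·5 = 47
  Design E: 2·5 + 13·2 + 5·2 + 9·1 = 55
  Design D: 2·4 + 13·5 + 5·3 + 9·2 = 106
  Design G: 2·2 + 13·3 + 5·1 + 9·0 = 48
  Design C: 2·0 + 13·1 + 5·4 + 9·4 = 69
  Design F: 2·3 + 13·4 + 5·5 + 9·3 = 110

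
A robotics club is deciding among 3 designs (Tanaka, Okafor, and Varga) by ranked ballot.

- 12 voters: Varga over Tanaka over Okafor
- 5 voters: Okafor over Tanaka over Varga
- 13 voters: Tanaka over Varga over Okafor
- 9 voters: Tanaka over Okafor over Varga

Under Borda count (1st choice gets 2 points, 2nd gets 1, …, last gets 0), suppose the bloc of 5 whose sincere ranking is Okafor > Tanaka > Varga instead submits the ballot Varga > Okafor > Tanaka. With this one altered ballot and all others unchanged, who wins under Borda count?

Tanaka

Borda totals with the altered ballot: Tanaka 56, Okafor 14, Varga 47.
The winner is unchanged: still Tanaka.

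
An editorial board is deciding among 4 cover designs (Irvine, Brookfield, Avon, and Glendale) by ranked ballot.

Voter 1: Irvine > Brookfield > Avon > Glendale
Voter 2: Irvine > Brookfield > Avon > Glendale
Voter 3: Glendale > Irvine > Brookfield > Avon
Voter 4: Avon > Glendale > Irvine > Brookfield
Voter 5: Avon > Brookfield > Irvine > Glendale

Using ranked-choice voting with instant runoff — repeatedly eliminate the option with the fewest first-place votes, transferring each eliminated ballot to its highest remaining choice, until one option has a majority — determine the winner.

Round 1: Irvine 2, Avon 2, Glendale 1, Brookfield 0. Brookfield has the fewest and is eliminated.
Round 2: Irvine 2, Avon 2, Glendale 1. Glendale has the fewest and is eliminated.
Round 3: Irvine 3, Avon 2. Irvine has a majority.

Irvine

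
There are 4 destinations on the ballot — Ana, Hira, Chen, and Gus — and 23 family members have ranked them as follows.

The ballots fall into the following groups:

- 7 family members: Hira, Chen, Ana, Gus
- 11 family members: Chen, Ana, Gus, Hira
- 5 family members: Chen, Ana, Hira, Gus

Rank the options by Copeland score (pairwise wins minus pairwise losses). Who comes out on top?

Pairwise results:
  Ana vs Hira: Ana wins 16–7.
  Ana vs Chen: Chen wins 23–0.
  Ana vs Gus: Ana wins 23–0.
  Hira vs Chen: Chen wins 16–7.
  Hira vs Gus: Hira wins 12–11.
  Chen vs Gus: Chen wins 23–0.
Copeland scores (wins − losses):
  Ana: 2 − 1 = 1
  Hira: 1 − 2 = -1
  Chen: 3 − 0 = 3
  Gus: 0 − 3 = -3
Chen has the best Copeland score.

Chen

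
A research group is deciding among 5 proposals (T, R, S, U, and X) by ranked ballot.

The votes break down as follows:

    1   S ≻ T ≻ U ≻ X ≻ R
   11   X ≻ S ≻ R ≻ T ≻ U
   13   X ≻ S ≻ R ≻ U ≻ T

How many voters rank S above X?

1

Ballots ranking S above X: 1.
Ballots ranking X above S: 11+13 = 24.
So 1 of 25 voters prefer S to X.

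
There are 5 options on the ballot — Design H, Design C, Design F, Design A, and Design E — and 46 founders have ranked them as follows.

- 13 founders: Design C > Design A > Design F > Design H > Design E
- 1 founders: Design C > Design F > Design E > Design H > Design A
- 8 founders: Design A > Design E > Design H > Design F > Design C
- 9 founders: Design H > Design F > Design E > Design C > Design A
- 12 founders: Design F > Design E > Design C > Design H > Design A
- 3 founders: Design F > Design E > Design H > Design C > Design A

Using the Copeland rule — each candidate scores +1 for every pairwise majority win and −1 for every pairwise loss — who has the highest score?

Pairwise results:
  Design H vs Design C: Design C wins 26–20.
  Design H vs Design F: Design F wins 29–17.
  Design H vs Design A: Design H wins 25–21.
  Design H vs Design E: Design E wins 24–22.
  Design C vs Design F: Design F wins 32–14.
  Design C vs Design A: Design C wins 38–8.
  Design C vs Design E: Design E wins 32–14.
  Design F vs Design A: Design F wins 25–21.
  Design F vs Design E: Design F wins 38–8.
  Design A vs Design E: Design E wins 25–21.
Copeland scores (wins − losses):
  Design H: 1 − 3 = -2
  Design C: 2 − 2 = 0
  Design F: 4 − 0 = 4
  Design A: 0 − 4 = -4
  Design E: 3 − 1 = 2
Design F has the best Copeland score.

Design F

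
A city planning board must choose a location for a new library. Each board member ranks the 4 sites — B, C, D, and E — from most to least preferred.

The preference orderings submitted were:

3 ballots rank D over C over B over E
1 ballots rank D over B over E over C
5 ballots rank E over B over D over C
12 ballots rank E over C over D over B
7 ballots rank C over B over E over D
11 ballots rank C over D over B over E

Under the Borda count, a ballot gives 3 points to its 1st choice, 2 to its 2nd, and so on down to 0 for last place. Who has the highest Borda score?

Borda scores:
  B: 3·1 + 2 + 5·2 + 12·0 + 7·2 + 11·1 = 40
  C: 3·2 + 0 + 5·0 + 12·2 + 7·3 + 11·3 = 84
  D: 3·3 + 3 + 5·1 + 12·1 + 7·0 + 11·2 = 51
  E: 3·0 + 1 + 5·3 + 12·3 + 7·1 + 11·0 = 59
C has the highest total.

C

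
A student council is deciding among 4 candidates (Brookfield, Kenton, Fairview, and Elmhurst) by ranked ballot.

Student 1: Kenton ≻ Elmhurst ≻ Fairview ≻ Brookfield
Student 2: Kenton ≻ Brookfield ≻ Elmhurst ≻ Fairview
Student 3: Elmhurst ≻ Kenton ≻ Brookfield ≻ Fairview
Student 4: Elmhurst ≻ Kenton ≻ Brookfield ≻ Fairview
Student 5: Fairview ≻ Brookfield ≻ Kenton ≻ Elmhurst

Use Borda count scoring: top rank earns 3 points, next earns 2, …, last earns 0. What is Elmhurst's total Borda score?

Borda scores:
  Brookfield: 0 + 2 + 1 + 1 + 2 = 6
  Kenton: 3 + 3 + 2 + 2 + 1 = 11
  Fairview: 1 + 0 + 0 + 0 + 3 = 4
  Elmhurst: 2 + 1 + 3 + 3 + 0 = 9

9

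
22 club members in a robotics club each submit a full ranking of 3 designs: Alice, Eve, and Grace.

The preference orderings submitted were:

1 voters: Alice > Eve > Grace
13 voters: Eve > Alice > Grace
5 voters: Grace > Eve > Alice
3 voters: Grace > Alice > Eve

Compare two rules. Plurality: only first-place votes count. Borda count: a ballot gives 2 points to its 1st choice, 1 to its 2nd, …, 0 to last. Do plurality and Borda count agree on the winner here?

Yes

Plurality first-place counts: Alice 1, Eve 13, Grace 8 → Eve.
Borda totals: Alice 18, Eve 32, Grace 16 → Eve.
The two rules agree on Eve.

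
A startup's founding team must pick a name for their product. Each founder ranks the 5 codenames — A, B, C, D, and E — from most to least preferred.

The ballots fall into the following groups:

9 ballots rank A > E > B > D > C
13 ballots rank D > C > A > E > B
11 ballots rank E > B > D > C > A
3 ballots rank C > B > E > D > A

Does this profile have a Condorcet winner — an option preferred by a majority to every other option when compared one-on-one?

Head-to-head results (36 voters total):
A vs B: A wins 22–14.
A vs C: C wins 27–9.
A vs D: D wins 27–9.
A vs E: A wins 22–14.
B vs C: B wins 20–16.
B vs D: B wins 23–13.
B vs E: E wins 33–3.
C vs D: D wins 33–3.
C vs E: E wins 20–16.
D vs E: E wins 23–13.
No candidate beats all others: A beats B beats C beats A, a majority cycle.

No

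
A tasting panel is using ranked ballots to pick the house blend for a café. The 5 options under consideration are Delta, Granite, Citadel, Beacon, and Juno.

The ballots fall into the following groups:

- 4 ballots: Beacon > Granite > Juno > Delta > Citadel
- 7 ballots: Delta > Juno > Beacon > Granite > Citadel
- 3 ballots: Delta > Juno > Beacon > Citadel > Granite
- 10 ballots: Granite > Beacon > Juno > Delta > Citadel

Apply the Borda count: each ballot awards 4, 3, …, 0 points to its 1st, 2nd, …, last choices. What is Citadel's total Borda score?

Borda scores:
  Delta: 4·1 + 7·4 + 3·4 + 10·1 = 54
  Granite: 4·3 + 7·1 + 3·0 + 10·4 = 59
  Citadel: 4·0 + 7·0 + 3·1 + 10·0 = 3
  Beacon: 4·4 + 7·2 + 3·2 + 10·3 = 66
  Juno: 4·2 + 7·3 + 3·3 + 10·2 = 58

3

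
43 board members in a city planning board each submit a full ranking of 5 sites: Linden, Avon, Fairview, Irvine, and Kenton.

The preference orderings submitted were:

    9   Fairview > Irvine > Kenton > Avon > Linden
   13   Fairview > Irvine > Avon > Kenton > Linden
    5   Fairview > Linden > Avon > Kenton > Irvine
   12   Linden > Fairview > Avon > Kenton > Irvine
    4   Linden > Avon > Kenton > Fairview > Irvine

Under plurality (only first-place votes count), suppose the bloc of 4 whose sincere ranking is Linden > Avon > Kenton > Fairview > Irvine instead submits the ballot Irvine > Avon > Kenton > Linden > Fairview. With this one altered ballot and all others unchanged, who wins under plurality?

First-place totals with the altered ballot: Linden 12, Avon 0, Fairview 27, Irvine 4, Kenton 0.
The winner is unchanged: still Fairview.

Fairview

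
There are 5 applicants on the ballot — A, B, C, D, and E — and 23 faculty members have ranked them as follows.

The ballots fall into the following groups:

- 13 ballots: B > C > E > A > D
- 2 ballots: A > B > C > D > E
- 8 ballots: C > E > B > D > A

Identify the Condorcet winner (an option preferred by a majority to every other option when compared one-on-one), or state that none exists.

Head-to-head results (23 voters total):
A vs B: B wins 21–2.
A vs C: C wins 21–2.
A vs D: A wins 15–8.
A vs E: E wins 21–2.
B vs C: B wins 15–8.
B vs D: B wins 23–0.
B vs E: B wins 15–8.
C vs D: C wins 23–0.
C vs E: C wins 23–0.
D vs E: E wins 21–2.
B beats each rival — A (21–2), C (15–8), D (23–0), E (15–8) — so B is the Condorcet winner.

B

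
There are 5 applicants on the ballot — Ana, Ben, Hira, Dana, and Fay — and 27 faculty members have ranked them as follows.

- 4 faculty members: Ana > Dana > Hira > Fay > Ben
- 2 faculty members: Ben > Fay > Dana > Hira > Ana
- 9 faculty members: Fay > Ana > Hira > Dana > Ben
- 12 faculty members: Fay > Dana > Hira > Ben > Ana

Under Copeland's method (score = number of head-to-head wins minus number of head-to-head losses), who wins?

Pairwise results:
  Ana vs Ben: Ben wins 14–13.
  Ana vs Hira: Hira wins 14–13.
  Ana vs Dana: Dana wins 14–13.
  Ana vs Fay: Fay wins 23–4.
  Ben vs Hira: Hira wins 25–2.
  Ben vs Dana: Dana wins 25–2.
  Ben vs Fay: Fay wins 25–2.
  Hira vs Dana: Dana wins 18–9.
  Hira vs Fay: Fay wins 23–4.
  Dana vs Fay: Fay wins 23–4.
Copeland scores (wins − losses):
  Ana: 0 − 4 = -4
  Ben: 1 − 3 = -2
  Hira: 2 − 2 = 0
  Dana: 3 − 1 = 2
  Fay: 4 − 0 = 4
Fay has the best Copeland score.

Fay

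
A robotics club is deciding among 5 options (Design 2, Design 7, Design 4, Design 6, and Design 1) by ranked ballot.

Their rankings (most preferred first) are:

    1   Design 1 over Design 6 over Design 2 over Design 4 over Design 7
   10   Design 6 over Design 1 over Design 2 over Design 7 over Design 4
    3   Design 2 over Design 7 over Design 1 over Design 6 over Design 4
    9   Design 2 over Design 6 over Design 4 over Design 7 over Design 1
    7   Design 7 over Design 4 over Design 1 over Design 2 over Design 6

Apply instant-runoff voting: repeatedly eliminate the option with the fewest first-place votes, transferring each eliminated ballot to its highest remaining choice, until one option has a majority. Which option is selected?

Design 2

Round 1: Design 2 12, Design 6 10, Design 7 7, Design 1 1, Design 4 0. Design 4 has the fewest and is eliminated.
Round 2: Design 2 12, Design 6 10, Design 7 7, Design 1 1. Design 1 has the fewest and is eliminated.
Round 3: Design 2 12, Design 6 11, Design 7 7. Design 7 has the fewest and is eliminated.
Round 4: Design 2 19, Design 6 11. Design 2 has a majority.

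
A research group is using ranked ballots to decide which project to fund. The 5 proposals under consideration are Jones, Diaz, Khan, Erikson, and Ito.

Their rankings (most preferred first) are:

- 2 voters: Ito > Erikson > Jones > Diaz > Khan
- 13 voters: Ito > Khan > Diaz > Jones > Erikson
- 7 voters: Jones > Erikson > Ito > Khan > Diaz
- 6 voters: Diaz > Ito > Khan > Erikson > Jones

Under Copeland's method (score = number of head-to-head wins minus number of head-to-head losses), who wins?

Pairwise results:
  Jones vs Diaz: Diaz wins 19–9.
  Jones vs Khan: Khan wins 19–9.
  Jones vs Erikson: Jones wins 20–8.
  Jones vs Ito: Ito wins 21–7.
  Diaz vs Khan: Khan wins 20–8.
  Diaz vs Erikson: Diaz wins 19–9.
  Diaz vs Ito: Ito wins 22–6.
  Khan vs Erikson: Khan wins 19–9.
  Khan vs Ito: Ito wins 28–0.
  Erikson vs Ito: Ito wins 21–7.
Copeland scores (wins − losses):
  Jones: 1 − 3 = -2
  Diaz: 2 − 2 = 0
  Khan: 3 − 1 = 2
  Erikson: 0 − 4 = -4
  Ito: 4 − 0 = 4
Ito has the best Copeland score.

Ito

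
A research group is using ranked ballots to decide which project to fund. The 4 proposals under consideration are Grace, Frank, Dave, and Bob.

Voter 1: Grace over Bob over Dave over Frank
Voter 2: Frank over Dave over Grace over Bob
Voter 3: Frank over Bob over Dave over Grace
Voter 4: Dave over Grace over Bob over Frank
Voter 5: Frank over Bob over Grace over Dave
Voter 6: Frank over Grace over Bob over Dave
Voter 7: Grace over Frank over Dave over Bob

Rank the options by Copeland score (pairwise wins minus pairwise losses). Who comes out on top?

Pairwise results:
  Grace vs Frank: Frank wins 4–3.
  Grace vs Dave: Grace wins 4–3.
  Grace vs Bob: Grace wins 5–2.
  Frank vs Dave: Frank wins 5–2.
  Frank vs Bob: Frank wins 5–2.
  Dave vs Bob: Bob wins 4–3.
Copeland scores (wins − losses):
  Grace: 2 − 1 = 1
  Frank: 3 − 0 = 3
  Dave: 0 − 3 = -3
  Bob: 1 − 2 = -1
Frank has the best Copeland score.

Frank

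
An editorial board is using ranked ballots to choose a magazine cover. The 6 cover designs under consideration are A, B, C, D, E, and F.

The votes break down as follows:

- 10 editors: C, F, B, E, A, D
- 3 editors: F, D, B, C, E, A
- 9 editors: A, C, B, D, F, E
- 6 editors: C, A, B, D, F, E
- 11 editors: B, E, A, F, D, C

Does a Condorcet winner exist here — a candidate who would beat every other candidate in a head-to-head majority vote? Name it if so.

None — there is no Condorcet winner

Head-to-head results (39 voters total):
A vs B: B wins 24–15.
A vs C: A wins 20–19.
A vs D: A wins 36–3.
A vs E: E wins 24–15.
A vs F: A wins 26–13.
B vs C: C wins 25–14.
B vs D: B wins 36–3.
B vs E: B wins 39–0.
B vs F: B wins 26–13.
C vs D: C wins 25–14.
C vs E: C wins 28–11.
C vs F: C wins 25–14.
D vs E: E wins 21–18.
D vs F: F wins 24–15.
E vs F: F wins 28–11.
No candidate beats all others: A beats C beats B beats A, a majority cycle.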